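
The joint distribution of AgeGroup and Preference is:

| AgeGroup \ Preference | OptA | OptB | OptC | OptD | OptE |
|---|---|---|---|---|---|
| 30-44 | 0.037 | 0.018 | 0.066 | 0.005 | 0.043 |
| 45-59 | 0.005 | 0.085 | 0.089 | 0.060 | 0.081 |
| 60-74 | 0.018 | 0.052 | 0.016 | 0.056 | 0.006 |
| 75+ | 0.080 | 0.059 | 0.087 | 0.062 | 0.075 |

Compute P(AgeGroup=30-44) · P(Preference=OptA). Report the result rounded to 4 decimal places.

0.0237

P(AgeGroup=30-44) = 0.037 + 0.018 + 0.066 + 0.005 + 0.043 = 0.169.
P(Preference=OptA) = 0.037 + 0.005 + 0.018 + 0.080 = 0.140.
Product: 0.169 × 0.140 = 0.0237.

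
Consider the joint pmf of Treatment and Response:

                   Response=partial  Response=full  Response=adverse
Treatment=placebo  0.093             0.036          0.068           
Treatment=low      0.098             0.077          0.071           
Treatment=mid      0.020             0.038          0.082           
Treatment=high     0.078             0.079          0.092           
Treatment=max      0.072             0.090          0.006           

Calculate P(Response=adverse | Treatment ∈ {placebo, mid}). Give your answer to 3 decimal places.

0.445

P(Treatment=placebo) = 0.093 + 0.036 + 0.068 = 0.197.
P(Treatment=mid) = 0.020 + 0.038 + 0.082 = 0.140.
P(Treatment ∈ {placebo, mid}) = 0.197 + 0.140 = 0.337; P(Response=adverse, Treatment ∈ {placebo, mid}) = 0.068 + 0.082 = 0.150.
P(Response=adverse | Treatment ∈ {placebo, mid}) = 0.150/0.337 = 0.445.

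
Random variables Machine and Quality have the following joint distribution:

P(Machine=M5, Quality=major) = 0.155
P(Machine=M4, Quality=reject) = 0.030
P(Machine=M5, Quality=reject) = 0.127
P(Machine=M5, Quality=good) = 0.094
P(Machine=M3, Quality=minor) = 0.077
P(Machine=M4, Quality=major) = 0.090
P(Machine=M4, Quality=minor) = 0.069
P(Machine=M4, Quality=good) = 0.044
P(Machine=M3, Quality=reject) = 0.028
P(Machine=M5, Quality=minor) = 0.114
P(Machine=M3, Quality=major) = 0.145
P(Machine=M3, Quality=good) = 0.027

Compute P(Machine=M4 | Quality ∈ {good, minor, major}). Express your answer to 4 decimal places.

P(Quality=good) = 0.027 + 0.044 + 0.094 = 0.165.
P(Quality=minor) = 0.077 + 0.069 + 0.114 = 0.260.
P(Quality=major) = 0.145 + 0.090 + 0.155 = 0.390.
P(Quality ∈ {good, minor, major}) = 0.165 + 0.260 + 0.390 = 0.815; P(Machine=M4, Quality ∈ {good, minor, major}) = 0.044 + 0.069 + 0.090 = 0.203.
P(Machine=M4 | Quality ∈ {good, minor, major}) = 0.203/0.815 = 0.2491.

0.2491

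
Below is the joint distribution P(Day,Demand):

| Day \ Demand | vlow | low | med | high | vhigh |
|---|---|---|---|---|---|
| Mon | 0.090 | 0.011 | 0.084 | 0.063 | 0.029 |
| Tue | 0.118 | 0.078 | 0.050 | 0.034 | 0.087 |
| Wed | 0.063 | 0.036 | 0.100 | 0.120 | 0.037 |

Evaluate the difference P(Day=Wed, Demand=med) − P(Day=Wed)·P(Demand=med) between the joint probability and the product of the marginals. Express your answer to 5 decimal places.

0.01670

P(Day=Wed) = 0.063 + 0.036 + 0.100 + 0.120 + 0.037 = 0.356.
P(Demand=med) = 0.084 + 0.050 + 0.100 = 0.234.
P(Day=Wed, Demand=med) − P(Day=Wed)P(Demand=med) = 0.100 − 0.356×0.234 = 0.01670.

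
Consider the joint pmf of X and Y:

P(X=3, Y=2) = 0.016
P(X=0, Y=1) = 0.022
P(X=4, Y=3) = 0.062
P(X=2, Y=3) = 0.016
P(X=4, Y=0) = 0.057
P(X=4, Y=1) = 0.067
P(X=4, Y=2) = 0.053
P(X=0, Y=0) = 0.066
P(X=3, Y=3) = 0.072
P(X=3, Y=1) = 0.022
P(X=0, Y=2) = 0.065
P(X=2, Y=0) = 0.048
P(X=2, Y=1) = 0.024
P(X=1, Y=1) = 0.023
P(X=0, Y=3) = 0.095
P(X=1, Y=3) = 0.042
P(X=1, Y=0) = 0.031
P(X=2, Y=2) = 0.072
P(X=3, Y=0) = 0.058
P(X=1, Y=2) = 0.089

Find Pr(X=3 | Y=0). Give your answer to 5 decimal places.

P(Y=0) = 0.066 + 0.031 + 0.048 + 0.058 + 0.057 = 0.260.
P(X=3 | Y=0) = 0.058/0.260 = 0.22308.

0.22308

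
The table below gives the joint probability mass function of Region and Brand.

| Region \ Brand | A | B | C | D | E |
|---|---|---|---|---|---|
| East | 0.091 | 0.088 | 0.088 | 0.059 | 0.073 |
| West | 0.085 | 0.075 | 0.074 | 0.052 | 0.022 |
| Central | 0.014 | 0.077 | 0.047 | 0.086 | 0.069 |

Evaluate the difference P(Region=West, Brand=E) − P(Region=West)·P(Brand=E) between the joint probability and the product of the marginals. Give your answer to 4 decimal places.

P(Region=West) = 0.085 + 0.075 + 0.074 + 0.052 + 0.022 = 0.308.
P(Brand=E) = 0.073 + 0.022 + 0.069 = 0.164.
P(Region=West, Brand=E) − P(Region=West)P(Brand=E) = 0.022 − 0.308×0.164 = -0.0285.

-0.0285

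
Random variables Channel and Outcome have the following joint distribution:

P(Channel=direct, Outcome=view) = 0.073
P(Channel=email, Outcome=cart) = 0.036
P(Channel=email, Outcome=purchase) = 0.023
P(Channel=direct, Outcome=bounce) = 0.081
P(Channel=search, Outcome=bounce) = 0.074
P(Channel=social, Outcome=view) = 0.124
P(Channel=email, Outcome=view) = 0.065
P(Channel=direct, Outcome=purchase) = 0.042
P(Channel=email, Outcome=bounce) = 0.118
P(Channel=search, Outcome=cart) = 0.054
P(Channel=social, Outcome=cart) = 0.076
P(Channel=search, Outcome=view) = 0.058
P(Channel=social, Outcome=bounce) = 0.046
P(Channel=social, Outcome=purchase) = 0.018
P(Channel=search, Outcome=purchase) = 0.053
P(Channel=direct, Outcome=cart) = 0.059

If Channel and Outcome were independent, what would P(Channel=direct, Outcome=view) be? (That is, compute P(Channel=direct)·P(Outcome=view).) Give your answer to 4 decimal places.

0.0816

P(Channel=direct) = 0.081 + 0.073 + 0.059 + 0.042 = 0.255.
P(Outcome=view) = 0.065 + 0.058 + 0.124 + 0.073 = 0.320.
Product: 0.255 × 0.320 = 0.0816.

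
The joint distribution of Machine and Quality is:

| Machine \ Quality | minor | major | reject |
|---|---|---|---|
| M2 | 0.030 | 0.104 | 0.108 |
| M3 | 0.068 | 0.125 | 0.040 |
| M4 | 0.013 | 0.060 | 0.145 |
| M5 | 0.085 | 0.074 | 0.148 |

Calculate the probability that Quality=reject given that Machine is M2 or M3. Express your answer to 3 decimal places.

P(Machine=M2) = 0.030 + 0.104 + 0.108 = 0.242.
P(Machine=M3) = 0.068 + 0.125 + 0.040 = 0.233.
P(Machine ∈ {M2, M3}) = 0.242 + 0.233 = 0.475; P(Quality=reject, Machine ∈ {M2, M3}) = 0.108 + 0.040 = 0.148.
P(Quality=reject | Machine ∈ {M2, M3}) = 0.148/0.475 = 0.312.

0.312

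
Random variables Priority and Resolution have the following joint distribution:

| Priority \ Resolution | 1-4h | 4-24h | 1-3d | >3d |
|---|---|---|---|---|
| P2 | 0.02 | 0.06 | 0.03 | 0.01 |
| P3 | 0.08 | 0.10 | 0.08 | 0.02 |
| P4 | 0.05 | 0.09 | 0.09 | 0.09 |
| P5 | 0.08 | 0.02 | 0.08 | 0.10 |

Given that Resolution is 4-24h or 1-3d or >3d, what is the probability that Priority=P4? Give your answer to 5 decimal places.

P(Resolution=4-24h) = 0.06 + 0.10 + 0.09 + 0.02 = 0.27.
P(Resolution=1-3d) = 0.03 + 0.08 + 0.09 + 0.08 = 0.28.
P(Resolution=>3d) = 0.01 + 0.02 + 0.09 + 0.10 = 0.22.
P(Resolution ∈ {4-24h, 1-3d, >3d}) = 0.27 + 0.28 + 0.22 = 0.77; P(Priority=P4, Resolution ∈ {4-24h, 1-3d, >3d}) = 0.09 + 0.09 + 0.09 = 0.27.
P(Priority=P4 | Resolution ∈ {4-24h, 1-3d, >3d}) = 0.27/0.77 = 0.35065.

0.35065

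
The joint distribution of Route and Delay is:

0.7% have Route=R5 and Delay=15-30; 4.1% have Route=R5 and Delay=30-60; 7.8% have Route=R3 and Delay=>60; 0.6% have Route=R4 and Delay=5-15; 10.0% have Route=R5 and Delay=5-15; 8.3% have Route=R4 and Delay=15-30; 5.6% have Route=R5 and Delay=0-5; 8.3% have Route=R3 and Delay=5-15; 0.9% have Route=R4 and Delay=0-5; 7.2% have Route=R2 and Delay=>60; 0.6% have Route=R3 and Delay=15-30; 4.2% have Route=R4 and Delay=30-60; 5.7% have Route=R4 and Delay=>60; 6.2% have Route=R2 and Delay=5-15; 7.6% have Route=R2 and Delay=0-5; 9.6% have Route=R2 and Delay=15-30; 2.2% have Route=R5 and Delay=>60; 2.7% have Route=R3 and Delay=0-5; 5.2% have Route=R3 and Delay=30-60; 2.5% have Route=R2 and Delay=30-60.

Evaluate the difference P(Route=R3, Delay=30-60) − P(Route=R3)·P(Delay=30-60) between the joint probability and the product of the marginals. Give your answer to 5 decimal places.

0.01264

P(Route=R3) = 0.027 + 0.083 + 0.006 + 0.052 + 0.078 = 0.246.
P(Delay=30-60) = 0.025 + 0.052 + 0.042 + 0.041 = 0.160.
P(Route=R3, Delay=30-60) − P(Route=R3)P(Delay=30-60) = 0.052 − 0.246×0.160 = 0.01264.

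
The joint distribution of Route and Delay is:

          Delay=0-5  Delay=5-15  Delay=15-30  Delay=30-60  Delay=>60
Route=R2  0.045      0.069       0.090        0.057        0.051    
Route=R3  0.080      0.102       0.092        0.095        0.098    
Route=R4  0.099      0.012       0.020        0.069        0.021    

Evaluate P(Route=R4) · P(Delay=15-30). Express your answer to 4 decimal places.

P(Route=R4) = 0.099 + 0.012 + 0.020 + 0.069 + 0.021 = 0.221.
P(Delay=15-30) = 0.090 + 0.092 + 0.020 = 0.202.
Product: 0.221 × 0.202 = 0.0446.

0.0446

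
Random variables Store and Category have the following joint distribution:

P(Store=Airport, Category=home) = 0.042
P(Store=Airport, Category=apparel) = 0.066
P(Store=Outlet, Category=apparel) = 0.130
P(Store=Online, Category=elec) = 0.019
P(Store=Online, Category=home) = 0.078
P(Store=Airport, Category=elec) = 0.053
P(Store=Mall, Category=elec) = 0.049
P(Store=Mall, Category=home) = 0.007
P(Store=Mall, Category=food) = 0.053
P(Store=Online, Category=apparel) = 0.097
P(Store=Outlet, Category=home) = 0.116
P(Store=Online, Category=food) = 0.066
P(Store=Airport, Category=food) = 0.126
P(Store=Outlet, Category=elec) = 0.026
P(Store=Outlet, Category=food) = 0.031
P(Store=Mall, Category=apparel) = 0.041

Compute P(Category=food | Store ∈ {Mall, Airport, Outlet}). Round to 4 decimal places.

0.2838

P(Store=Mall) = 0.053 + 0.041 + 0.049 + 0.007 = 0.150.
P(Store=Airport) = 0.126 + 0.066 + 0.053 + 0.042 = 0.287.
P(Store=Outlet) = 0.031 + 0.130 + 0.026 + 0.116 = 0.303.
P(Store ∈ {Mall, Airport, Outlet}) = 0.150 + 0.287 + 0.303 = 0.740; P(Category=food, Store ∈ {Mall, Airport, Outlet}) = 0.053 + 0.126 + 0.031 = 0.210.
P(Category=food | Store ∈ {Mall, Airport, Outlet}) = 0.210/0.740 = 0.2838.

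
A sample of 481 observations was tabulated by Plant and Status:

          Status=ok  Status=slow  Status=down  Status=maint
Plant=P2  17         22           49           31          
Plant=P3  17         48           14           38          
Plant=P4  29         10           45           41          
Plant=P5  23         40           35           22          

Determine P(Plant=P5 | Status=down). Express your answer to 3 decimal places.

Total with Status=down: 49 + 14 + 45 + 35 = 143.
P(Plant=P5 | Status=down) = 35/143 = 0.245.

0.245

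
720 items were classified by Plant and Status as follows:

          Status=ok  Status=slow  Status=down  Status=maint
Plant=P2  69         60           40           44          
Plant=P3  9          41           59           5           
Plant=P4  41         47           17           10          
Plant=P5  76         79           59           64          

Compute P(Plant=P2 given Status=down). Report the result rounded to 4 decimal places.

Total with Status=down: 40 + 59 + 17 + 59 = 175.
P(Plant=P2 | Status=down) = 40/175 = 0.2286.

0.2286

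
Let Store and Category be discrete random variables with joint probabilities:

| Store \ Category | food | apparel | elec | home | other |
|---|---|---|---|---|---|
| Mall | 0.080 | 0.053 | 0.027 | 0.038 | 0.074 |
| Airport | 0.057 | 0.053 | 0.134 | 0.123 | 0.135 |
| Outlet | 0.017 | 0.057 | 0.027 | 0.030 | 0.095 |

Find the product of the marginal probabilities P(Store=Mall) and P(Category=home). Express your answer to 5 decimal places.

P(Store=Mall) = 0.080 + 0.053 + 0.027 + 0.038 + 0.074 = 0.272.
P(Category=home) = 0.038 + 0.123 + 0.030 = 0.191.
Product: 0.272 × 0.191 = 0.05195.

0.05195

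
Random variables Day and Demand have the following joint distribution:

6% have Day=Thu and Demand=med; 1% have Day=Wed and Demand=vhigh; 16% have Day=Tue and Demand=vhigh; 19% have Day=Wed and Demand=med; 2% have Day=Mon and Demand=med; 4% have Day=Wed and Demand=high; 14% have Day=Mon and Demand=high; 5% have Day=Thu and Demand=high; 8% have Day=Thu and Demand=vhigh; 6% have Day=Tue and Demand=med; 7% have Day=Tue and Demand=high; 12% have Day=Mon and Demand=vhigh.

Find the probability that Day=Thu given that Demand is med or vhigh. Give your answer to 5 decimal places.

P(Demand=med) = 0.02 + 0.06 + 0.19 + 0.06 = 0.33.
P(Demand=vhigh) = 0.12 + 0.16 + 0.01 + 0.08 = 0.37.
P(Demand ∈ {med, vhigh}) = 0.33 + 0.37 = 0.70; P(Day=Thu, Demand ∈ {med, vhigh}) = 0.06 + 0.08 = 0.14.
P(Day=Thu | Demand ∈ {med, vhigh}) = 0.14/0.70 = 0.20000.

0.20000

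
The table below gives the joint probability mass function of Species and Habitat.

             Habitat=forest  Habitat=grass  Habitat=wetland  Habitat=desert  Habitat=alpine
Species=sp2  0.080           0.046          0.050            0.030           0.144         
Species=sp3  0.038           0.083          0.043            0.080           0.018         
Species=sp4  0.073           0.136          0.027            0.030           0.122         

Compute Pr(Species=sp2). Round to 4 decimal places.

P(Species=sp2) = 0.080 + 0.046 + 0.050 + 0.030 + 0.144 = 0.350.

0.3500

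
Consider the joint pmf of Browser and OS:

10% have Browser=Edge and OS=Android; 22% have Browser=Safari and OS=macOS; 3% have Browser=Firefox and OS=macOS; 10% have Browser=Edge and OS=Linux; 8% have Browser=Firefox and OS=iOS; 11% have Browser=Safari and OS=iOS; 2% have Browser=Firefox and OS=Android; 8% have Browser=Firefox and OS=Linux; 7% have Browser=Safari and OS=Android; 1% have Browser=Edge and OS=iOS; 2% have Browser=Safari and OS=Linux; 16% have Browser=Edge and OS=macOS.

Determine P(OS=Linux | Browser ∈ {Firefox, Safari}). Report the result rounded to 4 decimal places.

P(Browser=Firefox) = 0.03 + 0.08 + 0.08 + 0.02 = 0.21.
P(Browser=Safari) = 0.22 + 0.02 + 0.11 + 0.07 = 0.42.
P(Browser ∈ {Firefox, Safari}) = 0.21 + 0.42 = 0.63; P(OS=Linux, Browser ∈ {Firefox, Safari}) = 0.08 + 0.02 = 0.10.
P(OS=Linux | Browser ∈ {Firefox, Safari}) = 0.10/0.63 = 0.1587.

0.1587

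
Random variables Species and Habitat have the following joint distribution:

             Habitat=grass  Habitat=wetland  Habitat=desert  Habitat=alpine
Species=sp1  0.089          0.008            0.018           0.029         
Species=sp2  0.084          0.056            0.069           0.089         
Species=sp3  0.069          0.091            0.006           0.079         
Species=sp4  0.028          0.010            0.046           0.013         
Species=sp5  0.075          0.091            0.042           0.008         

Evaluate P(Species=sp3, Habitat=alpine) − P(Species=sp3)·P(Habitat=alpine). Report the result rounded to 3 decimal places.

0.026

P(Species=sp3) = 0.069 + 0.091 + 0.006 + 0.079 = 0.245.
P(Habitat=alpine) = 0.029 + 0.089 + 0.079 + 0.013 + 0.008 = 0.218.
P(Species=sp3, Habitat=alpine) − P(Species=sp3)P(Habitat=alpine) = 0.079 − 0.245×0.218 = 0.026.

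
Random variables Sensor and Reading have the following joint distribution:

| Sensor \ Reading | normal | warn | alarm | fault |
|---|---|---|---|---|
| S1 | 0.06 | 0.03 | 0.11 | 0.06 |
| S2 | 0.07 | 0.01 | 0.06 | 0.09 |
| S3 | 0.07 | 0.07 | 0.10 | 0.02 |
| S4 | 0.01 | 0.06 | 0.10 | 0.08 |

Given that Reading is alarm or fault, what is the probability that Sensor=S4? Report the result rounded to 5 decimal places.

P(Reading=alarm) = 0.11 + 0.06 + 0.10 + 0.10 = 0.37.
P(Reading=fault) = 0.06 + 0.09 + 0.02 + 0.08 = 0.25.
P(Reading ∈ {alarm, fault}) = 0.37 + 0.25 = 0.62; P(Sensor=S4, Reading ∈ {alarm, fault}) = 0.10 + 0.08 = 0.18.
P(Sensor=S4 | Reading ∈ {alarm, fault}) = 0.18/0.62 = 0.29032.

0.29032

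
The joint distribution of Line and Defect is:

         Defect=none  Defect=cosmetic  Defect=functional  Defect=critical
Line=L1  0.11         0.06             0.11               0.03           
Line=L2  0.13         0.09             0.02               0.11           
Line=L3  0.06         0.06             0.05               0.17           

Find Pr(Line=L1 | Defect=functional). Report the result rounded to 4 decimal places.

P(Defect=functional) = 0.11 + 0.02 + 0.05 = 0.18.
P(Line=L1 | Defect=functional) = 0.11/0.18 = 0.6111.

0.6111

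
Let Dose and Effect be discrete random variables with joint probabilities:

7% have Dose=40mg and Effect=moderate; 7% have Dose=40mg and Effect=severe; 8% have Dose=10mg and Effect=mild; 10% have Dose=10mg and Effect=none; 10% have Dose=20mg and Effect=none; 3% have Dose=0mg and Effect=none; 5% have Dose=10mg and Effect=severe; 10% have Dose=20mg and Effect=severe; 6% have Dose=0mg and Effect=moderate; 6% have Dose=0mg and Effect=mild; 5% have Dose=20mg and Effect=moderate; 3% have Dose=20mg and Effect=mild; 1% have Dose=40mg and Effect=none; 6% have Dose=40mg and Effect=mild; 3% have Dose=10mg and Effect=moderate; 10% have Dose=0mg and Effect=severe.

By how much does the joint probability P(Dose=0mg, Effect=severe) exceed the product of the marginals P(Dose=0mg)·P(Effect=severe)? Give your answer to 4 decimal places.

P(Dose=0mg) = 0.03 + 0.06 + 0.06 + 0.10 = 0.25.
P(Effect=severe) = 0.10 + 0.05 + 0.10 + 0.07 = 0.32.
P(Dose=0mg, Effect=severe) − P(Dose=0mg)P(Effect=severe) = 0.10 − 0.25×0.32 = 0.0200.

0.0200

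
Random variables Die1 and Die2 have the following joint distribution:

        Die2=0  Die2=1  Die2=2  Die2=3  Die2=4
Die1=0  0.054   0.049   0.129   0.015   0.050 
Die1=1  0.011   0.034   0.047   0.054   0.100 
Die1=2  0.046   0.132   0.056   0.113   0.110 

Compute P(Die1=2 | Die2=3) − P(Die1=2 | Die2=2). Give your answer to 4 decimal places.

0.3795

P(Die2=3) = 0.015 + 0.054 + 0.113 = 0.182; P(Die1=2 | Die2=3) = 0.113/0.182 = 0.62088.
P(Die2=2) = 0.129 + 0.047 + 0.056 = 0.232; P(Die1=2 | Die2=2) = 0.056/0.232 = 0.24138.
Difference = 0.3795.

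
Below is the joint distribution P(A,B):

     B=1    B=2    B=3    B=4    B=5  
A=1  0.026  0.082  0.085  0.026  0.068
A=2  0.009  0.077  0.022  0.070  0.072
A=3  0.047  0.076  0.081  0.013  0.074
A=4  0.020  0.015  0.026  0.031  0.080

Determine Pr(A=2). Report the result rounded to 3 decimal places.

0.250

P(A=2) = 0.009 + 0.077 + 0.022 + 0.070 + 0.072 = 0.250.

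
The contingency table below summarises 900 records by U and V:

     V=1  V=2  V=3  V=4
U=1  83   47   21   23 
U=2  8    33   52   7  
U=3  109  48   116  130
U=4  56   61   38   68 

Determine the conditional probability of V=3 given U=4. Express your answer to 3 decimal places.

0.170

Total with U=4: 56 + 61 + 38 + 68 = 223.
P(V=3 | U=4) = 38/223 = 0.170.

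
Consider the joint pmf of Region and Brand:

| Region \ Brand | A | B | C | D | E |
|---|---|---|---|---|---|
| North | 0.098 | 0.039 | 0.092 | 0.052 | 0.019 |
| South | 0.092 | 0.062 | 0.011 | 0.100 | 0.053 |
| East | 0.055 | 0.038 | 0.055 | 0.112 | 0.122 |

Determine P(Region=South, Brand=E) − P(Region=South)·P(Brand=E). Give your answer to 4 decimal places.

-0.0087

P(Region=South) = 0.092 + 0.062 + 0.011 + 0.100 + 0.053 = 0.318.
P(Brand=E) = 0.019 + 0.053 + 0.122 = 0.194.
P(Region=South, Brand=E) − P(Region=South)P(Brand=E) = 0.053 − 0.318×0.194 = -0.0087.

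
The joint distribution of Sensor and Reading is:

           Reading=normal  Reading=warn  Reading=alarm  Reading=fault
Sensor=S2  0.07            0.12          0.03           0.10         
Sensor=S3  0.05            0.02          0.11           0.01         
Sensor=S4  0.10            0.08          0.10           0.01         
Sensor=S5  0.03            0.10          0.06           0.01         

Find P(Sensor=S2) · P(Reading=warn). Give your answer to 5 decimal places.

P(Sensor=S2) = 0.07 + 0.12 + 0.03 + 0.10 = 0.32.
P(Reading=warn) = 0.12 + 0.02 + 0.08 + 0.10 = 0.32.
Product: 0.32 × 0.32 = 0.10240.

0.10240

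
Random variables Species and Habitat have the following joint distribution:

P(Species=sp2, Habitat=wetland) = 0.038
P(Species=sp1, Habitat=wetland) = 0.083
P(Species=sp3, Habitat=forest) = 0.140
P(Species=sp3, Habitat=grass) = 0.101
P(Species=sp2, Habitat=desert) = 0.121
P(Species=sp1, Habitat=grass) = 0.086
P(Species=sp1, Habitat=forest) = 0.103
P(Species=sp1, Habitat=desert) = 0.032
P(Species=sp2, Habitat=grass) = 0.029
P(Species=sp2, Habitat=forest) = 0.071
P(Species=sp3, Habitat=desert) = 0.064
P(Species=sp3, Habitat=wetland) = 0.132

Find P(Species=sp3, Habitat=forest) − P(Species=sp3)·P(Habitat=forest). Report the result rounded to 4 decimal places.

P(Species=sp3) = 0.140 + 0.101 + 0.132 + 0.064 = 0.437.
P(Habitat=forest) = 0.103 + 0.071 + 0.140 = 0.314.
P(Species=sp3, Habitat=forest) − P(Species=sp3)P(Habitat=forest) = 0.140 − 0.437×0.314 = 0.0028.

0.0028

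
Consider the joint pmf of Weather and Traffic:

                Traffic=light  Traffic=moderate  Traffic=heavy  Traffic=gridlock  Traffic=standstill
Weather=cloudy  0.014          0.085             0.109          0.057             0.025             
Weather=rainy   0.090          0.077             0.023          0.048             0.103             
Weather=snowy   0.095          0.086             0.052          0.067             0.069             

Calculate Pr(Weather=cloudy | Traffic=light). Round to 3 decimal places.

P(Traffic=light) = 0.014 + 0.090 + 0.095 = 0.199.
P(Weather=cloudy | Traffic=light) = 0.014/0.199 = 0.070.

0.070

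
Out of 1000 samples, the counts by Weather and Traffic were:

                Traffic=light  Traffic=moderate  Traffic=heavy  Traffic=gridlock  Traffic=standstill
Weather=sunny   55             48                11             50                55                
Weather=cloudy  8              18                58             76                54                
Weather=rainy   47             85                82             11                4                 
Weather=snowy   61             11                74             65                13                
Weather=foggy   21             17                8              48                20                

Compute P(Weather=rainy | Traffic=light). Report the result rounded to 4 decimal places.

Total with Traffic=light: 55 + 8 + 47 + 61 + 21 = 192.
P(Weather=rainy | Traffic=light) = 47/192 = 0.2448.

0.2448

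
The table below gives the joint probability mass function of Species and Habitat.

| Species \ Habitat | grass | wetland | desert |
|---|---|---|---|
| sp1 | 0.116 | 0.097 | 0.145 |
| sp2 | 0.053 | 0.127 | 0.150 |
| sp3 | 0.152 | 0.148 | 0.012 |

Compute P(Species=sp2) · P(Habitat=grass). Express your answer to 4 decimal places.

0.1059

P(Species=sp2) = 0.053 + 0.127 + 0.150 = 0.330.
P(Habitat=grass) = 0.116 + 0.053 + 0.152 = 0.321.
Product: 0.330 × 0.321 = 0.1059.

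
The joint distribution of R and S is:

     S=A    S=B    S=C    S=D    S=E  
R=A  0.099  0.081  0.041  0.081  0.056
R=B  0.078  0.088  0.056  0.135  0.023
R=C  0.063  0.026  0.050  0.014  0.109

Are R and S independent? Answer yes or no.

no

P(R=C) = 0.262 and P(S=E) = 0.188, so their product is 0.04926, but P(R=C, S=E) = 0.109. Since these differ, R and S are not independent.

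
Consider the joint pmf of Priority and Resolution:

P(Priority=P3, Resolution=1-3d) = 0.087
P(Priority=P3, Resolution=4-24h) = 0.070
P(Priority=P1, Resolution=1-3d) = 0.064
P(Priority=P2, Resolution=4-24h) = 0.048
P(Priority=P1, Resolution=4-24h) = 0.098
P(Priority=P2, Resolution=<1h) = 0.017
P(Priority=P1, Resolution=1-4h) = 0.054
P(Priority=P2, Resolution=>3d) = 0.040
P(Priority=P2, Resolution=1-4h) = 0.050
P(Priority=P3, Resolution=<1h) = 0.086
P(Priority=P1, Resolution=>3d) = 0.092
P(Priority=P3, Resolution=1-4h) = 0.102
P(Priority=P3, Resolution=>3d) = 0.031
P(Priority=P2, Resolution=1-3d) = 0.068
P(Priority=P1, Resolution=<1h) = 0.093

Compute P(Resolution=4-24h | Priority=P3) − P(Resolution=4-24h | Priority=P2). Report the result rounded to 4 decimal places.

-0.0291

P(Priority=P3) = 0.086 + 0.102 + 0.070 + 0.087 + 0.031 = 0.376; P(Resolution=4-24h | Priority=P3) = 0.070/0.376 = 0.18617.
P(Priority=P2) = 0.017 + 0.050 + 0.048 + 0.068 + 0.040 = 0.223; P(Resolution=4-24h | Priority=P2) = 0.048/0.223 = 0.21525.
Difference = -0.0291.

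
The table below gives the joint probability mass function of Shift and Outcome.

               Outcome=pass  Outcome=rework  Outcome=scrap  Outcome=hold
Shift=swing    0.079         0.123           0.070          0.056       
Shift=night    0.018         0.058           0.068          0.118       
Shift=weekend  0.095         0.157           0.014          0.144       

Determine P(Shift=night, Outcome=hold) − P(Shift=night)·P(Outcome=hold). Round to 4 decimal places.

P(Shift=night) = 0.018 + 0.058 + 0.068 + 0.118 = 0.262.
P(Outcome=hold) = 0.056 + 0.118 + 0.144 = 0.318.
P(Shift=night, Outcome=hold) − P(Shift=night)P(Outcome=hold) = 0.118 − 0.262×0.318 = 0.0347.

0.0347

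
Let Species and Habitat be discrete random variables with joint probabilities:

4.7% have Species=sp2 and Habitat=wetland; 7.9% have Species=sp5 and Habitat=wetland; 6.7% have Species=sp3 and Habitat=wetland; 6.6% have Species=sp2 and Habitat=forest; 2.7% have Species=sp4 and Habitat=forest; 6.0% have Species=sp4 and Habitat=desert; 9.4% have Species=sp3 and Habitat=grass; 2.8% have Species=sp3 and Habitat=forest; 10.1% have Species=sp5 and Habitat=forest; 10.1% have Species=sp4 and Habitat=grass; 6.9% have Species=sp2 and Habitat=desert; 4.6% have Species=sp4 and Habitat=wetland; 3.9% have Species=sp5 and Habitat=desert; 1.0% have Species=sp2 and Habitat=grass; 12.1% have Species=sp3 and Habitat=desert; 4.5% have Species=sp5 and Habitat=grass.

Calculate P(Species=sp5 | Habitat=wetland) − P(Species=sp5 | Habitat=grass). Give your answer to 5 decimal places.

0.15054

P(Habitat=wetland) = 0.047 + 0.067 + 0.046 + 0.079 = 0.239; P(Species=sp5 | Habitat=wetland) = 0.079/0.239 = 0.330544.
P(Habitat=grass) = 0.010 + 0.094 + 0.101 + 0.045 = 0.250; P(Species=sp5 | Habitat=grass) = 0.045/0.250 = 0.180000.
Difference = 0.15054.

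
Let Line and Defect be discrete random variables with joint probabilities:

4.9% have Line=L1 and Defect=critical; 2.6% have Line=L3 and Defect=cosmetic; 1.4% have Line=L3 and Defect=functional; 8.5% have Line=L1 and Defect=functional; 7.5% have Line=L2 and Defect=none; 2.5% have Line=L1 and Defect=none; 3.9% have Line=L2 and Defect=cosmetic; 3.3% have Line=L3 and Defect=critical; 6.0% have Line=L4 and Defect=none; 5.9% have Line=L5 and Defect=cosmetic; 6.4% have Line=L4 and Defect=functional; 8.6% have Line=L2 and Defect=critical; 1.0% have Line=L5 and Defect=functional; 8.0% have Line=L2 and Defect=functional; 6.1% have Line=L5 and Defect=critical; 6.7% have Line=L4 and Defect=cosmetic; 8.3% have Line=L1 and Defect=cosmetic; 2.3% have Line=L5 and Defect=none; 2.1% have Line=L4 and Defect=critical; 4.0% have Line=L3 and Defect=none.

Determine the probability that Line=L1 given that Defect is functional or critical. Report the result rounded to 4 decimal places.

P(Defect=functional) = 0.085 + 0.080 + 0.014 + 0.064 + 0.010 = 0.253.
P(Defect=critical) = 0.049 + 0.086 + 0.033 + 0.021 + 0.061 = 0.250.
P(Defect ∈ {functional, critical}) = 0.253 + 0.250 = 0.503; P(Line=L1, Defect ∈ {functional, critical}) = 0.085 + 0.049 = 0.134.
P(Line=L1 | Defect ∈ {functional, critical}) = 0.134/0.503 = 0.2664.

0.2664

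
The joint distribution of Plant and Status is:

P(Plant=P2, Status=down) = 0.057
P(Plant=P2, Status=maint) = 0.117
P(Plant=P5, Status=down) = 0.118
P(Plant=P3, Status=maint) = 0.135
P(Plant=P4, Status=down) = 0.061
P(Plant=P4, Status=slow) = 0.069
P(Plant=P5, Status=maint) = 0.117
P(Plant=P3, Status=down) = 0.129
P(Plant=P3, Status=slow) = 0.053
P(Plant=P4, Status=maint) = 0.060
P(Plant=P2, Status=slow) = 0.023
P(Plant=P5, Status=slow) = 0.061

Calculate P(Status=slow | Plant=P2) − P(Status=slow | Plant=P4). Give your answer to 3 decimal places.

-0.246

P(Plant=P2) = 0.023 + 0.057 + 0.117 = 0.197; P(Status=slow | Plant=P2) = 0.023/0.197 = 0.1168.
P(Plant=P4) = 0.069 + 0.061 + 0.060 = 0.190; P(Status=slow | Plant=P4) = 0.069/0.190 = 0.3632.
Difference = -0.246.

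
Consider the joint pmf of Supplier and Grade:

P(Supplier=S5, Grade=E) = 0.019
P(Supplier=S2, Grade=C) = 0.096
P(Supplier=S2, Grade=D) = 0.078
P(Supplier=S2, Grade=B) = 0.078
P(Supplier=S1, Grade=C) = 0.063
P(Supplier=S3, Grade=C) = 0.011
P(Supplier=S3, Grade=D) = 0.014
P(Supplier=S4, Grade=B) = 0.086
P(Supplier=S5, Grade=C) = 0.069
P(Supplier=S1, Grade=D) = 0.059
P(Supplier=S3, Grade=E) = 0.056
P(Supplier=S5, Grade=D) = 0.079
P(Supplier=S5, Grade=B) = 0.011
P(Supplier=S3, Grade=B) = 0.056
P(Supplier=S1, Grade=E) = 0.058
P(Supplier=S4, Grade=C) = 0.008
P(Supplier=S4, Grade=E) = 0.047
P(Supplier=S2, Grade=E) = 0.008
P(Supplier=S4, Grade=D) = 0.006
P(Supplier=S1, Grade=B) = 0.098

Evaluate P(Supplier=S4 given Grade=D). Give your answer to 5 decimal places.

0.02542

P(Grade=D) = 0.059 + 0.078 + 0.014 + 0.006 + 0.079 = 0.236.
P(Supplier=S4 | Grade=D) = 0.006/0.236 = 0.02542.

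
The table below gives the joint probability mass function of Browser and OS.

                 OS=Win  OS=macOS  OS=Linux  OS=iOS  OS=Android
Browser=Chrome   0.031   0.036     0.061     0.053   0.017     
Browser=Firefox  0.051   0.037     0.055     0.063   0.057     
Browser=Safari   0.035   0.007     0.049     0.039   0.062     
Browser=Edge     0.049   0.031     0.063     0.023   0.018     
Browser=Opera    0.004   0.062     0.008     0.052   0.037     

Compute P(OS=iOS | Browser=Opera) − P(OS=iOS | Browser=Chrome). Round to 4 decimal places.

P(Browser=Opera) = 0.004 + 0.062 + 0.008 + 0.052 + 0.037 = 0.163; P(OS=iOS | Browser=Opera) = 0.052/0.163 = 0.31902.
P(Browser=Chrome) = 0.031 + 0.036 + 0.061 + 0.053 + 0.017 = 0.198; P(OS=iOS | Browser=Chrome) = 0.053/0.198 = 0.26768.
Difference = 0.0513.

0.0513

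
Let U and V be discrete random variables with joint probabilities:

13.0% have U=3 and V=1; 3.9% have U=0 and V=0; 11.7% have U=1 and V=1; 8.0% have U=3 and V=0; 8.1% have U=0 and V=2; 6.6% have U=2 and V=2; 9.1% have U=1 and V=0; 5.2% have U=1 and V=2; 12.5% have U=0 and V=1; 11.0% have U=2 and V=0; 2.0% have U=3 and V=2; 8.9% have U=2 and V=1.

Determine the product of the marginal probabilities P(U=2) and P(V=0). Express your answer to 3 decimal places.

P(U=2) = 0.110 + 0.089 + 0.066 = 0.265.
P(V=0) = 0.039 + 0.091 + 0.110 + 0.080 = 0.320.
Product: 0.265 × 0.320 = 0.085.

0.085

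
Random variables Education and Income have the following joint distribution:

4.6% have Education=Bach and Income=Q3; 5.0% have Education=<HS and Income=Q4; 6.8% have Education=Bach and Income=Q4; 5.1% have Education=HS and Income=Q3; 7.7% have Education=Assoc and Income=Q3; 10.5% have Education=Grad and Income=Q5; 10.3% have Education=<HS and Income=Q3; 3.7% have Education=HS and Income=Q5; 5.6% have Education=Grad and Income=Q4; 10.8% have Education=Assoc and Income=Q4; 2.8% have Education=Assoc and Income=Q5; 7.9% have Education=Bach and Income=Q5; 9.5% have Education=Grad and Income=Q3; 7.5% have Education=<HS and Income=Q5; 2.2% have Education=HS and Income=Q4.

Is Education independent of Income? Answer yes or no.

P(Education=Assoc) = 0.213 and P(Income=Q4) = 0.304, so their product is 0.06475, but P(Education=Assoc, Income=Q4) = 0.108. Since these differ, Education and Income are not independent.

no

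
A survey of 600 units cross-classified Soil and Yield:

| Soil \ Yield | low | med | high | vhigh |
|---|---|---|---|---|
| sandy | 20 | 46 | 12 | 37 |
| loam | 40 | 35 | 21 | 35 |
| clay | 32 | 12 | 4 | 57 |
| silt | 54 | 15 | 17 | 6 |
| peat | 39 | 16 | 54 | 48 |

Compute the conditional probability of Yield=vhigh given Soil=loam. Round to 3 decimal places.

0.267

Total with Soil=loam: 40 + 35 + 21 + 35 = 131.
P(Yield=vhigh | Soil=loam) = 35/131 = 0.267.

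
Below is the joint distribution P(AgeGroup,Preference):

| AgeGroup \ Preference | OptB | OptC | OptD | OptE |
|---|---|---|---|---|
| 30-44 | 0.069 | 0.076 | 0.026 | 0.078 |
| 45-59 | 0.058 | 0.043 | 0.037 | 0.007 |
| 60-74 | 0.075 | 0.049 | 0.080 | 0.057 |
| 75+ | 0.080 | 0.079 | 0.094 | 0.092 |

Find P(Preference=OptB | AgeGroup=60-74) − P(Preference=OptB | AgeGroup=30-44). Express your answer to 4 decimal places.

P(AgeGroup=60-74) = 0.075 + 0.049 + 0.080 + 0.057 = 0.261; P(Preference=OptB | AgeGroup=60-74) = 0.075/0.261 = 0.28736.
P(AgeGroup=30-44) = 0.069 + 0.076 + 0.026 + 0.078 = 0.249; P(Preference=OptB | AgeGroup=30-44) = 0.069/0.249 = 0.27711.
Difference = 0.0102.

0.0102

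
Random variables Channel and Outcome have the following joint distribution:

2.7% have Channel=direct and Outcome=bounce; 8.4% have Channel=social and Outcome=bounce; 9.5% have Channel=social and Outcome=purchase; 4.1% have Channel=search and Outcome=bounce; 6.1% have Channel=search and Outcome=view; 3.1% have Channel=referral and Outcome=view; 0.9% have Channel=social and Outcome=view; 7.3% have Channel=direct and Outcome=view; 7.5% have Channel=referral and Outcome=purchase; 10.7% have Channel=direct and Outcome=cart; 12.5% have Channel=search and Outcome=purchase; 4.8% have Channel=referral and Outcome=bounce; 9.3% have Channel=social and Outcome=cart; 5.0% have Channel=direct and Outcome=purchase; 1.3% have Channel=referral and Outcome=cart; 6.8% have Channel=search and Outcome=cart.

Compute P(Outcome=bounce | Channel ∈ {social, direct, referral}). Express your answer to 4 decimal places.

P(Channel=social) = 0.084 + 0.009 + 0.093 + 0.095 = 0.281.
P(Channel=direct) = 0.027 + 0.073 + 0.107 + 0.050 = 0.257.
P(Channel=referral) = 0.048 + 0.031 + 0.013 + 0.075 = 0.167.
P(Channel ∈ {social, direct, referral}) = 0.281 + 0.257 + 0.167 = 0.705; P(Outcome=bounce, Channel ∈ {social, direct, referral}) = 0.084 + 0.027 + 0.048 = 0.159.
P(Outcome=bounce | Channel ∈ {social, direct, referral}) = 0.159/0.705 = 0.2255.

0.2255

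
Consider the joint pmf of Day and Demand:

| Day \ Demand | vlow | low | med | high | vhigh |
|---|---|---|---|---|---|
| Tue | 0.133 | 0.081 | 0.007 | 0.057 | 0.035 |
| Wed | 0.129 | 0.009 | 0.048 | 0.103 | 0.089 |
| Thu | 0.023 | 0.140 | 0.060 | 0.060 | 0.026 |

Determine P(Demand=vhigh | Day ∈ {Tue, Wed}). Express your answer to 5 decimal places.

P(Day=Tue) = 0.133 + 0.081 + 0.007 + 0.057 + 0.035 = 0.313.
P(Day=Wed) = 0.129 + 0.009 + 0.048 + 0.103 + 0.089 = 0.378.
P(Day ∈ {Tue, Wed}) = 0.313 + 0.378 = 0.691; P(Demand=vhigh, Day ∈ {Tue, Wed}) = 0.035 + 0.089 = 0.124.
P(Demand=vhigh | Day ∈ {Tue, Wed}) = 0.124/0.691 = 0.17945.

0.17945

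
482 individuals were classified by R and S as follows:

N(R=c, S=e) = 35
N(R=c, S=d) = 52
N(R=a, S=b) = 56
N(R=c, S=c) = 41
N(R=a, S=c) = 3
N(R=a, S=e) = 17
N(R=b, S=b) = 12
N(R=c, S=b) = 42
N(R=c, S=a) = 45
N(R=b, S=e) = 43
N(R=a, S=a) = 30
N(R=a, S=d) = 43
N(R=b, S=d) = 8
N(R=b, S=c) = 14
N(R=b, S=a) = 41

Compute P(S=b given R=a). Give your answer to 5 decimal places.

Total with R=a: 30 + 56 + 3 + 43 + 17 = 149.
P(S=b | R=a) = 56/149 = 0.37584.

0.37584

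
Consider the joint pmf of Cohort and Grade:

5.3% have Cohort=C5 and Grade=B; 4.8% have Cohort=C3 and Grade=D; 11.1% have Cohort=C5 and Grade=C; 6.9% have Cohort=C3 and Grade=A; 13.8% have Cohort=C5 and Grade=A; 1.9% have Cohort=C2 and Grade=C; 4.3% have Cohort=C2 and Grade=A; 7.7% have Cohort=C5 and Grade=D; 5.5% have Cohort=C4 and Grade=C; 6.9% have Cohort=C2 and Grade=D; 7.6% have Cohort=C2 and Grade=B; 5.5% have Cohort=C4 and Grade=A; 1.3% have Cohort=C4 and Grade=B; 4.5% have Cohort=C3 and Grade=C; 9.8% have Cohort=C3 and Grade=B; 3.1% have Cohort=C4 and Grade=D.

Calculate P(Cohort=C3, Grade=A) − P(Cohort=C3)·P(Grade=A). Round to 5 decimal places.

P(Cohort=C3) = 0.069 + 0.098 + 0.045 + 0.048 = 0.260.
P(Grade=A) = 0.043 + 0.069 + 0.055 + 0.138 = 0.305.
P(Cohort=C3, Grade=A) − P(Cohort=C3)P(Grade=A) = 0.069 − 0.260×0.305 = -0.01030.

-0.01030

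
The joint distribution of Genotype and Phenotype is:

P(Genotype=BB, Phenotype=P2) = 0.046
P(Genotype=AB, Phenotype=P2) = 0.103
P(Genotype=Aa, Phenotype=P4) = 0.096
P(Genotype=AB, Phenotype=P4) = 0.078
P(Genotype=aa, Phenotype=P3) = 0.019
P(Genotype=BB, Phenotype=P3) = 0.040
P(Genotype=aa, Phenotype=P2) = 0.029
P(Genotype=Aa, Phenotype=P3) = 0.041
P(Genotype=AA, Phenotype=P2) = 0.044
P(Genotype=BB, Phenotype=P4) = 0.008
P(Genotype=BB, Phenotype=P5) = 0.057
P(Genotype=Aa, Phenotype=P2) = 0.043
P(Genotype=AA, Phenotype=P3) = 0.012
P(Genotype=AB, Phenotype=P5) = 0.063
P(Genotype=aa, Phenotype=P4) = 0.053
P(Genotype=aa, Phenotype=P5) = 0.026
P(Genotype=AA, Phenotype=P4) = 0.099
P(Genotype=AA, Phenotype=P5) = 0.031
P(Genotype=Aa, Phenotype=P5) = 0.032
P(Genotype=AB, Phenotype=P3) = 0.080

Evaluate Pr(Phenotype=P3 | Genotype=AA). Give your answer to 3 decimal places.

P(Genotype=AA) = 0.044 + 0.012 + 0.099 + 0.031 = 0.186.
P(Phenotype=P3 | Genotype=AA) = 0.012/0.186 = 0.065.

0.065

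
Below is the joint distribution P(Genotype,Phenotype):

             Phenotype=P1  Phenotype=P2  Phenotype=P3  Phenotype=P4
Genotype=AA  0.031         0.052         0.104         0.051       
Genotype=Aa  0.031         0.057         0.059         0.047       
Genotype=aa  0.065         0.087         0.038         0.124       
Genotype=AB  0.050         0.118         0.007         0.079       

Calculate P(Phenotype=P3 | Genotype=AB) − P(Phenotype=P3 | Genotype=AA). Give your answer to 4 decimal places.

-0.4094

P(Genotype=AB) = 0.050 + 0.118 + 0.007 + 0.079 = 0.254; P(Phenotype=P3 | Genotype=AB) = 0.007/0.254 = 0.02756.
P(Genotype=AA) = 0.031 + 0.052 + 0.104 + 0.051 = 0.238; P(Phenotype=P3 | Genotype=AA) = 0.104/0.238 = 0.43697.
Difference = -0.4094.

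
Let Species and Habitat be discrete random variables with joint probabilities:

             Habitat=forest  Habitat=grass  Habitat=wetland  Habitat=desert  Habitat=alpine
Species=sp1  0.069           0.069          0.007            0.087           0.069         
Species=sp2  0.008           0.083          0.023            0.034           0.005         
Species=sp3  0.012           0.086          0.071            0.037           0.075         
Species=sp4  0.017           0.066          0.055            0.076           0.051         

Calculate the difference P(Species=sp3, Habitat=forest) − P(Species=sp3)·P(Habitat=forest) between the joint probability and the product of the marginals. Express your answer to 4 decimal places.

P(Species=sp3) = 0.012 + 0.086 + 0.071 + 0.037 + 0.075 = 0.281.
P(Habitat=forest) = 0.069 + 0.008 + 0.012 + 0.017 = 0.106.
P(Species=sp3, Habitat=forest) − P(Species=sp3)P(Habitat=forest) = 0.012 − 0.281×0.106 = -0.0178.

-0.0178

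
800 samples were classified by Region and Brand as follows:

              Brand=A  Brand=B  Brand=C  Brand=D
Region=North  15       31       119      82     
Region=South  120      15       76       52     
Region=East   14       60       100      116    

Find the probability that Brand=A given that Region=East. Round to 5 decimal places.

Total with Region=East: 14 + 60 + 100 + 116 = 290.
P(Brand=A | Region=East) = 14/290 = 0.04828.

0.04828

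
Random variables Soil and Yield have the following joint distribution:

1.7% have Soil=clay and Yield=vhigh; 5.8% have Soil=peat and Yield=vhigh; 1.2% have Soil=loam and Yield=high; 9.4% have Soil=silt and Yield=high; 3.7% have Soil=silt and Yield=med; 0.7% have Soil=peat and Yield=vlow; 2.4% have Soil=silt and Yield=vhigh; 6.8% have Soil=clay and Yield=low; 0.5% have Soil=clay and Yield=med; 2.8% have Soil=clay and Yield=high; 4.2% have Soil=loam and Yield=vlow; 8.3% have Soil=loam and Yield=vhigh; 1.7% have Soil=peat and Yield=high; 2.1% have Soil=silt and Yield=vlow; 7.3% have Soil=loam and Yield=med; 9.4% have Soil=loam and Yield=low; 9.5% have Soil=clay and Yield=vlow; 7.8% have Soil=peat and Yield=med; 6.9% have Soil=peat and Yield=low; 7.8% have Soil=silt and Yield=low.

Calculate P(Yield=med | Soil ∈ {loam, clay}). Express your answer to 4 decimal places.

0.1509

P(Soil=loam) = 0.042 + 0.094 + 0.073 + 0.012 + 0.083 = 0.304.
P(Soil=clay) = 0.095 + 0.068 + 0.005 + 0.028 + 0.017 = 0.213.
P(Soil ∈ {loam, clay}) = 0.304 + 0.213 = 0.517; P(Yield=med, Soil ∈ {loam, clay}) = 0.073 + 0.005 = 0.078.
P(Yield=med | Soil ∈ {loam, clay}) = 0.078/0.517 = 0.1509.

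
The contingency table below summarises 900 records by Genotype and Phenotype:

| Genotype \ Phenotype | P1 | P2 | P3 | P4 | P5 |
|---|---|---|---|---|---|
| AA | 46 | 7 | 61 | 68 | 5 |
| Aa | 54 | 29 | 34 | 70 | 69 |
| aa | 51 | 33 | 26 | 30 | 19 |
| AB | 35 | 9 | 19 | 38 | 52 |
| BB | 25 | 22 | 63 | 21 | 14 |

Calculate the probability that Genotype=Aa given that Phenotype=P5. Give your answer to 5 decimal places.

0.43396

Total with Phenotype=P5: 5 + 69 + 19 + 52 + 14 = 159.
P(Genotype=Aa | Phenotype=P5) = 69/159 = 0.43396.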